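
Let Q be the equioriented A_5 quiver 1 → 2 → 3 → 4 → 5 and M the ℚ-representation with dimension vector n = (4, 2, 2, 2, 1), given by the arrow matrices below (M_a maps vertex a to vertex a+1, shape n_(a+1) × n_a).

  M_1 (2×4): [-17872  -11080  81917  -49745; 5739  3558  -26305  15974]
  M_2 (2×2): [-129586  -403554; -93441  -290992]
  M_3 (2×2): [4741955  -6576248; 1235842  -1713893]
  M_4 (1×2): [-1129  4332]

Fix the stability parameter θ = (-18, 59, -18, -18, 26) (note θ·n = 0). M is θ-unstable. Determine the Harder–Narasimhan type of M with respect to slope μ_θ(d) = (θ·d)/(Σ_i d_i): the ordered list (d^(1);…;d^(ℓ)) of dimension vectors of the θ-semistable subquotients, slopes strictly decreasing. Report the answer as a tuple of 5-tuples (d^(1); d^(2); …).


Via rank(M_{q-1}∘⋯∘M_p): M ≅ I[1,1]^2, I[1,4], I[1,5].
μ_θ-semistable layers: μ^(1)=26; μ^(2)=23/3; μ^(3)=-18

((0, 0, 0, 0, 1); (0, 2, 2, 2, 0); (4, 0, 0, 0, 0))


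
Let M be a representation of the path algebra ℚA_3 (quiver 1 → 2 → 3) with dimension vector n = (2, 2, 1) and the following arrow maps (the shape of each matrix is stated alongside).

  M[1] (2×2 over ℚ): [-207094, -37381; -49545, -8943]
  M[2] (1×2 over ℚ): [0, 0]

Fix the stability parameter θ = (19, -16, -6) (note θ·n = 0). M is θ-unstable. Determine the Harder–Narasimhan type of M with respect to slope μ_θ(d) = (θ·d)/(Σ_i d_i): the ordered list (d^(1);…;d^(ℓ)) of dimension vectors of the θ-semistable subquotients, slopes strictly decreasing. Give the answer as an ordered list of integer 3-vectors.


Barcode: M ≅ I[1,2]^2, I[3,3]. HN layers by μ_θ (2 steps, strictly decreasing):
  μ^(1)=3/2; μ^(2)=-6

((2, 2, 0); (0, 0, 1))


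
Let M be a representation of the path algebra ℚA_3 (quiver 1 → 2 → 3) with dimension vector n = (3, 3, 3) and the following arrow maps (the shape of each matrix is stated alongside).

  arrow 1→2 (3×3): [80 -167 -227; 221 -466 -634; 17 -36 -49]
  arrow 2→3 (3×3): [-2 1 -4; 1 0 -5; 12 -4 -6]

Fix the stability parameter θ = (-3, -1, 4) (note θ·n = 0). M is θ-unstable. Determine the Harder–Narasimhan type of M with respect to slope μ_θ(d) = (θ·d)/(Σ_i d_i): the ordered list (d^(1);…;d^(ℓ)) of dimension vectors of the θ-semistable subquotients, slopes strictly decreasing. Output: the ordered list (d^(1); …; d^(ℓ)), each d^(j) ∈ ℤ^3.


Interval decomposition of M: I[1,3]^3.
HN type (ℓ=3): μ^(1)=4; μ^(2)=-1; μ^(3)=-3

((0, 0, 3); (0, 3, 0); (3, 0, 0))


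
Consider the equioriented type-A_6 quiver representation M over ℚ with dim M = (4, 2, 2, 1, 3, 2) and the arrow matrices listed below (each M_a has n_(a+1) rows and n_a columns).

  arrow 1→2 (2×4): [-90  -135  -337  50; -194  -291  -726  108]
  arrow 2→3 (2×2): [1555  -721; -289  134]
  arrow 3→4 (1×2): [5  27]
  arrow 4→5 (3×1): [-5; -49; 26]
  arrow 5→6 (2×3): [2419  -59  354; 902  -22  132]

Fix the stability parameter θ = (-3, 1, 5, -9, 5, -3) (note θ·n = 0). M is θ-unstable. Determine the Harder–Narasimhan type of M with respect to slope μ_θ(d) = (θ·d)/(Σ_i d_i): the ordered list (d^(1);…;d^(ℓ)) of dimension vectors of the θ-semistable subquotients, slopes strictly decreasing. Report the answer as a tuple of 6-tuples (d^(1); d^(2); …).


Barcode: M ≅ I[1,1]^2, I[1,3], I[1,5], I[5,5], I[5,6], I[6,6]. HN layers by μ_θ (4 steps, strictly decreasing):
  μ^(1)=5; μ^(2)=1; μ^(3)=-1; μ^(4)=-3

((0, 0, 1, 0, 2, 0); (0, 1, 0, 0, 1, 1); (0, 1, 1, 1, 0, 0); (4, 0, 0, 0, 0, 1))


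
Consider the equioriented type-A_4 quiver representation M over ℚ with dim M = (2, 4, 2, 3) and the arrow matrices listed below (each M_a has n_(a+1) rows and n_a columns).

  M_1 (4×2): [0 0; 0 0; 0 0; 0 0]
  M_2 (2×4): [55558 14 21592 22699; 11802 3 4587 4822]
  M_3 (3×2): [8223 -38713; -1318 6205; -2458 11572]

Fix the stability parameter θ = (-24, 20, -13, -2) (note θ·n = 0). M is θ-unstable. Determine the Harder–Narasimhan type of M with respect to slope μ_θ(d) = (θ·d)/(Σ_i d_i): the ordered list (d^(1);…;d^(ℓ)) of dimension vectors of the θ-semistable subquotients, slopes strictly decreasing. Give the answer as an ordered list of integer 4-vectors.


Via rank(M_{q-1}∘⋯∘M_p): M ≅ I[1,1]^2, I[2,2]^2, I[2,4]^2, I[4,4].
μ_θ-semistable layers: μ^(1)=20; μ^(2)=5/3; μ^(3)=-2; μ^(4)=-24

((0, 2, 0, 0); (0, 2, 2, 2); (0, 0, 0, 1); (2, 0, 0, 0))


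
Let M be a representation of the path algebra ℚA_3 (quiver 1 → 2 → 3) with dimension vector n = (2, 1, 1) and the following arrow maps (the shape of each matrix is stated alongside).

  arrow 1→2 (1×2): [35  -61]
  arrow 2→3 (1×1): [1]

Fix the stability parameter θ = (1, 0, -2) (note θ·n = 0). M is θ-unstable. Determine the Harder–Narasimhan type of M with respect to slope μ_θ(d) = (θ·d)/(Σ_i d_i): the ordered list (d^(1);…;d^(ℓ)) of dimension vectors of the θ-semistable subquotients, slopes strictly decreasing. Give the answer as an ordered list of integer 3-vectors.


Interval decomposition of M: I[1,1], I[1,3].
HN type (ℓ=2): μ^(1)=1; μ^(2)=-1/3

((1, 0, 0); (1, 1, 1))


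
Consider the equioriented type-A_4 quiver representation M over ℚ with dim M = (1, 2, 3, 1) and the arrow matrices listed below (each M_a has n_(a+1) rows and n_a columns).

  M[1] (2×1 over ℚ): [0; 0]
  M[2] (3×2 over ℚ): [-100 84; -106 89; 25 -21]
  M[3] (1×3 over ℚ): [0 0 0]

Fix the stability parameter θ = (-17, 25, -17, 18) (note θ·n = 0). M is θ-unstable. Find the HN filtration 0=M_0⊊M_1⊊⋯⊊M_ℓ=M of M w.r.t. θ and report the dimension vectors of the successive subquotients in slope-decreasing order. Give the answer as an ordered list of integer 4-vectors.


Interval decomposition of M: I[1,1], I[2,3]^2, I[3,3], I[4,4].
HN type (ℓ=3): μ^(1)=18; μ^(2)=4; μ^(3)=-17

((0, 0, 0, 1); (0, 2, 2, 0); (1, 0, 1, 0))


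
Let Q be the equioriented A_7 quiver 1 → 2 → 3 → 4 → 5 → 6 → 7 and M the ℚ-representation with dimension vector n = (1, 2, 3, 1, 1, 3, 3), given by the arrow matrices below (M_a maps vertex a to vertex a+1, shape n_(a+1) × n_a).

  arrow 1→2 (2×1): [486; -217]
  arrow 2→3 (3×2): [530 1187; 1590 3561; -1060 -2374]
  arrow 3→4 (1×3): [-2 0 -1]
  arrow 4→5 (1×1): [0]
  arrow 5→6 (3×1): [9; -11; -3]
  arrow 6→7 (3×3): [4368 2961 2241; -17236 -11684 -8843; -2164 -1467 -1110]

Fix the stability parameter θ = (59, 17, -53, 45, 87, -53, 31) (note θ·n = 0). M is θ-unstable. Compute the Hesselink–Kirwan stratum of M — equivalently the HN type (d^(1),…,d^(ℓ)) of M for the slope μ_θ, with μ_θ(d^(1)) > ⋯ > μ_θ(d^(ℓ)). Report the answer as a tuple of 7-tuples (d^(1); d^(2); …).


Interval decomposition of M: I[1,3], I[2,2], I[3,3], I[3,4], I[5,7], I[6,6], I[6,7], I[7,7].
HN type (ℓ=5): μ^(1)=45; μ^(2)=31; μ^(3)=17; μ^(4)=23/3; μ^(5)=-53

((0, 0, 0, 1, 0, 0, 0); (0, 0, 0, 0, 0, 0, 3); (0, 1, 0, 0, 1, 1, 0); (1, 1, 1, 0, 0, 0, 0); (0, 0, 2, 0, 0, 2, 0))


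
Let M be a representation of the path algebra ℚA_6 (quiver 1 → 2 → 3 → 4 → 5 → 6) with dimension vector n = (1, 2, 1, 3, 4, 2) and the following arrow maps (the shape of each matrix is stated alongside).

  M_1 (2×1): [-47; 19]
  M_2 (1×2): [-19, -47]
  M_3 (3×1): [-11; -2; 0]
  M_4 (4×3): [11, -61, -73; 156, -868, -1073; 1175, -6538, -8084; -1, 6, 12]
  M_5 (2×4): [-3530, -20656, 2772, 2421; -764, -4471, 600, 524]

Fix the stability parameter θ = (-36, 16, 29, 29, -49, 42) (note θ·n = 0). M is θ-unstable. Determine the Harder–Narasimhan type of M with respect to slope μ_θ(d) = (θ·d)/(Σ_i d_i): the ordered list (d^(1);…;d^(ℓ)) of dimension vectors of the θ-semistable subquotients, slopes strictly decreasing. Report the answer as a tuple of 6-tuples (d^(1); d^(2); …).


Interval decomposition of M: I[1,2], I[2,6], I[4,5], I[4,6], I[5,5].
HN type (ℓ=6): μ^(1)=42; μ^(2)=16; μ^(3)=25/4; μ^(4)=-10; μ^(5)=-36; μ^(6)=-49

((0, 0, 0, 0, 0, 2); (0, 1, 0, 0, 0, 0); (0, 1, 1, 1, 1, 0); (0, 0, 0, 2, 2, 0); (1, 0, 0, 0, 0, 0); (0, 0, 0, 0, 1, 0))


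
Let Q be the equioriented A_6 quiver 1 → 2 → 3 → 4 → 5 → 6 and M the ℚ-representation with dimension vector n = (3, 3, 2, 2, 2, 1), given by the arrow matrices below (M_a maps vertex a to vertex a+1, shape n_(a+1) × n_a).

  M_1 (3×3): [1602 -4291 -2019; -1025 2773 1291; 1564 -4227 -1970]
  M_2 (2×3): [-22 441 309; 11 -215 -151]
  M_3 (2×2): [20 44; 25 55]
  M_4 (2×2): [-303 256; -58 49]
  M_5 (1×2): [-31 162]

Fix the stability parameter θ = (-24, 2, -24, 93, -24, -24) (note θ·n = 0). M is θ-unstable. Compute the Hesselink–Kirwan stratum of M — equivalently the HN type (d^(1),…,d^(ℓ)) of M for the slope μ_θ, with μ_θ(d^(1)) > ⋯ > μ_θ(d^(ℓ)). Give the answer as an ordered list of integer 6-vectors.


Barcode: M ≅ I[1,2], I[1,3], I[1,6], I[4,5]. HN layers by μ_θ (5 steps, strictly decreasing):
  μ^(1)=69/2; μ^(2)=15; μ^(3)=2; μ^(4)=-11; μ^(5)=-24

((0, 0, 0, 1, 1, 0); (0, 0, 0, 1, 1, 1); (0, 1, 0, 0, 0, 0); (0, 2, 2, 0, 0, 0); (3, 0, 0, 0, 0, 0))


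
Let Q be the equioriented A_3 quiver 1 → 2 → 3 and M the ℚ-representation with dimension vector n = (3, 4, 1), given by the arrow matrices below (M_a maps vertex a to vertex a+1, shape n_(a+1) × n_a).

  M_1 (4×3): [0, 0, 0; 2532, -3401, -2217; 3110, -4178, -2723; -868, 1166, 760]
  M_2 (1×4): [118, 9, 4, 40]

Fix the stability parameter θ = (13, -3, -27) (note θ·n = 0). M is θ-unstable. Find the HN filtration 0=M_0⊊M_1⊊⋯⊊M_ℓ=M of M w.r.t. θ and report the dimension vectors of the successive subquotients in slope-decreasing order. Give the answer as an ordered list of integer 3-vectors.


Barcode: M ≅ I[1,1], I[1,2], I[1,3], I[2,2]^2. HN layers by μ_θ (4 steps, strictly decreasing):
  μ^(1)=13; μ^(2)=5; μ^(3)=-3; μ^(4)=-17/3

((1, 0, 0); (1, 1, 0); (0, 2, 0); (1, 1, 1))


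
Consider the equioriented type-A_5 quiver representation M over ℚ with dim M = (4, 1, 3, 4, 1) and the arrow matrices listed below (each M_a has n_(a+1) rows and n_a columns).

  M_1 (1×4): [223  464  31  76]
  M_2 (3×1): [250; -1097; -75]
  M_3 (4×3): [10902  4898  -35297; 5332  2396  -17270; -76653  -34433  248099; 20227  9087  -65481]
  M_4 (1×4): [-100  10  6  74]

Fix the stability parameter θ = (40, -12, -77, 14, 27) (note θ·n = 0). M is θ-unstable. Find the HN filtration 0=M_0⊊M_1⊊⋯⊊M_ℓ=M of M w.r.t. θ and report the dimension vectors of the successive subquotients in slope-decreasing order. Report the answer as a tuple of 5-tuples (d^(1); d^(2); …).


Barcode: M ≅ I[1,1]^3, I[1,4], I[3,3], I[3,4], I[4,4], I[4,5]. HN layers by μ_θ (5 steps, strictly decreasing):
  μ^(1)=40; μ^(2)=27; μ^(3)=14; μ^(4)=-49/3; μ^(5)=-77

((3, 0, 0, 0, 0); (0, 0, 0, 0, 1); (0, 0, 0, 4, 0); (1, 1, 1, 0, 0); (0, 0, 2, 0, 0))


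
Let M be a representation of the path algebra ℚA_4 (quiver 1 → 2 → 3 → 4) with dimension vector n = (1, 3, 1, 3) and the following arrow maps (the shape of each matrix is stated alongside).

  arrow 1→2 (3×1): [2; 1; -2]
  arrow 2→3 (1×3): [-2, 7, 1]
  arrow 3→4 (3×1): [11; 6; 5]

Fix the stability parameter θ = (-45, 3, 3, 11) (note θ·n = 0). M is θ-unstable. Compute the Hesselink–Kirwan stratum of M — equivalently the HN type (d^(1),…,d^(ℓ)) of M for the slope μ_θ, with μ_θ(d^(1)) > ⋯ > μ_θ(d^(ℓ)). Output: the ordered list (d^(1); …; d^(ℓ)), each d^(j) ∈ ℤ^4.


Barcode: M ≅ I[1,4], I[2,2]^2, I[4,4]^2. HN layers by μ_θ (3 steps, strictly decreasing):
  μ^(1)=11; μ^(2)=3; μ^(3)=-45

((0, 0, 0, 3); (0, 3, 1, 0); (1, 0, 0, 0))


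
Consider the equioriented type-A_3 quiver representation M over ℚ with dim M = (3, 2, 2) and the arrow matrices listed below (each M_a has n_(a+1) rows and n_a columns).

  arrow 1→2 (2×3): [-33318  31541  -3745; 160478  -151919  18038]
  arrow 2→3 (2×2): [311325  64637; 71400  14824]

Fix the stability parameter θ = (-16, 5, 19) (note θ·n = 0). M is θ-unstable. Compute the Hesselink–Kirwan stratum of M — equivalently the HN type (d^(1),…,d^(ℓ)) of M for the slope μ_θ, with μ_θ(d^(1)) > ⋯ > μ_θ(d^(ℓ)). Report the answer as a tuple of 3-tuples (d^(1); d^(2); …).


Interval decomposition of M: I[1,1], I[1,2], I[1,3], I[3,3].
HN type (ℓ=3): μ^(1)=19; μ^(2)=5; μ^(3)=-16

((0, 0, 2); (0, 2, 0); (3, 0, 0))


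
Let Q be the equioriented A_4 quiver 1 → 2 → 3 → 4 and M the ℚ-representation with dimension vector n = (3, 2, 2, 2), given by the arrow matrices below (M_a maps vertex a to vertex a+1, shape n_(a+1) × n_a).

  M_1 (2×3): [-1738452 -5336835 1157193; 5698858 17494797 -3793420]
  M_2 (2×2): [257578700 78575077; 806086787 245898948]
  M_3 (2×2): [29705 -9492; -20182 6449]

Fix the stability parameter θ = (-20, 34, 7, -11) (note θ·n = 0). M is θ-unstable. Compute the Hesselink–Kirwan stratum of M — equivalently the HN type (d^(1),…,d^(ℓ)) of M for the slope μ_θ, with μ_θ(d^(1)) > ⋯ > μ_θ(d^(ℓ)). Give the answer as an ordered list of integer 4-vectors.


Interval decomposition of M: I[1,1], I[1,4]^2.
HN type (ℓ=2): μ^(1)=10; μ^(2)=-20

((0, 2, 2, 2); (3, 0, 0, 0))


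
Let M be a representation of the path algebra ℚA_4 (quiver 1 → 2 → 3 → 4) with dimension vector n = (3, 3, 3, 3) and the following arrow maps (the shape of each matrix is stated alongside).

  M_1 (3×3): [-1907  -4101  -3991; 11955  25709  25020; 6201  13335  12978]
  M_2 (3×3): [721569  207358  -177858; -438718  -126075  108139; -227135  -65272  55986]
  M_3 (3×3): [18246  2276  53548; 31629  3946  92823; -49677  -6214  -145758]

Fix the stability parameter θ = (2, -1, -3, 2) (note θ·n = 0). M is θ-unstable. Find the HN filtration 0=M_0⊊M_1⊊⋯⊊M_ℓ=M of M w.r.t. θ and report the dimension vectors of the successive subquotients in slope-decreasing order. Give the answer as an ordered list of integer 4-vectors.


Barcode: M ≅ I[1,1], I[1,4]^2, I[2,4]. HN layers by μ_θ (3 steps, strictly decreasing):
  μ^(1)=2; μ^(2)=-2/3; μ^(3)=-2

((1, 0, 0, 3); (2, 2, 2, 0); (0, 1, 1, 0))


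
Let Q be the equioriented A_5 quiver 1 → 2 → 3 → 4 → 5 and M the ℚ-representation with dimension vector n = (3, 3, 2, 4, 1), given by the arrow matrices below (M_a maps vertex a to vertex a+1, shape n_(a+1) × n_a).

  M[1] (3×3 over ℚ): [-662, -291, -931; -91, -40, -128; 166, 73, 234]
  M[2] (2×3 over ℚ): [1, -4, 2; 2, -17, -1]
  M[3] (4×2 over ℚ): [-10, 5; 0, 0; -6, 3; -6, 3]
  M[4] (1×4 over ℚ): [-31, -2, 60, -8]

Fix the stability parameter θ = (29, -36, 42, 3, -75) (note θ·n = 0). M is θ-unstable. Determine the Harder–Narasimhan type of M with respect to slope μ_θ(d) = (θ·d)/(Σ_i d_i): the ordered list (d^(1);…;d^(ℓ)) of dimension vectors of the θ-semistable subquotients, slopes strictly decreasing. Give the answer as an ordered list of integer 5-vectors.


Barcode: M ≅ I[1,2], I[1,3], I[1,5], I[4,4]^3. HN layers by μ_θ (4 steps, strictly decreasing):
  μ^(1)=42; μ^(2)=3; μ^(3)=-7/2; μ^(4)=-37/5

((0, 0, 1, 0, 0); (0, 0, 0, 3, 0); (2, 2, 0, 0, 0); (1, 1, 1, 1, 1))


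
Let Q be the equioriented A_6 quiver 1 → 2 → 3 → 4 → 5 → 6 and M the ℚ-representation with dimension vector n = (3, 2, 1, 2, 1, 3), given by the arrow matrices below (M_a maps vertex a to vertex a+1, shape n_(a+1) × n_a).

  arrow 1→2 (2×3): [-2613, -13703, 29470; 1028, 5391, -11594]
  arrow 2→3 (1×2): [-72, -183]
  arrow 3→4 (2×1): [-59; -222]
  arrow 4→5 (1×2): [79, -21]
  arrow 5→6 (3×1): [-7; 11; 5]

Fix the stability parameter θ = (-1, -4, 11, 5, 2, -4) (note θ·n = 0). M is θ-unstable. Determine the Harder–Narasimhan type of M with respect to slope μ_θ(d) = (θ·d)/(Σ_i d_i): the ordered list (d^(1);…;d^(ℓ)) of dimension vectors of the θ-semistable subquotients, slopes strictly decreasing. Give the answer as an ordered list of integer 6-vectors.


Barcode: M ≅ I[1,1], I[1,2], I[1,6], I[4,4], I[6,6]^2. HN layers by μ_θ (5 steps, strictly decreasing):
  μ^(1)=5; μ^(2)=7/2; μ^(3)=-1; μ^(4)=-5/2; μ^(5)=-4

((0, 0, 0, 1, 0, 0); (0, 0, 1, 1, 1, 1); (1, 0, 0, 0, 0, 0); (2, 2, 0, 0, 0, 0); (0, 0, 0, 0, 0, 2))


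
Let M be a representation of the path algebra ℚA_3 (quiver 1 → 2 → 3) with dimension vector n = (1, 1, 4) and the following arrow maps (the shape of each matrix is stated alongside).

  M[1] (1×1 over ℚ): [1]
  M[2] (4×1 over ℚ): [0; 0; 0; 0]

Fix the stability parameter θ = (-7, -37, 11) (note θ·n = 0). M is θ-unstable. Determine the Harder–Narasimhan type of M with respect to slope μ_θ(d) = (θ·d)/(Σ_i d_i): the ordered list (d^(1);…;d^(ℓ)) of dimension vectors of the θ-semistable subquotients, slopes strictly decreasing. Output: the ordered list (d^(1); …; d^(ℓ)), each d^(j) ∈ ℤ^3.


Via rank(M_{q-1}∘⋯∘M_p): M ≅ I[1,2], I[3,3]^4.
μ_θ-semistable layers: μ^(1)=11; μ^(2)=-22

((0, 0, 4); (1, 1, 0))


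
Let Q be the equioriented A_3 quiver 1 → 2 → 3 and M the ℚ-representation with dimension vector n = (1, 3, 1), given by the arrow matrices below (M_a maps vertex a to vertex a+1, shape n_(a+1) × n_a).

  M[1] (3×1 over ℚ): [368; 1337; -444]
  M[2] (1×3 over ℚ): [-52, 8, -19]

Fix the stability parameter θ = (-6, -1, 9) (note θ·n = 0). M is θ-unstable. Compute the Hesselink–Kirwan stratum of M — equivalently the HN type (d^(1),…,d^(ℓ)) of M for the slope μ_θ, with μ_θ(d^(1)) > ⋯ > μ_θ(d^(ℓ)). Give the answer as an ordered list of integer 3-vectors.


Via rank(M_{q-1}∘⋯∘M_p): M ≅ I[1,3], I[2,2]^2.
μ_θ-semistable layers: μ^(1)=9; μ^(2)=-1; μ^(3)=-6

((0, 0, 1); (0, 3, 0); (1, 0, 0))


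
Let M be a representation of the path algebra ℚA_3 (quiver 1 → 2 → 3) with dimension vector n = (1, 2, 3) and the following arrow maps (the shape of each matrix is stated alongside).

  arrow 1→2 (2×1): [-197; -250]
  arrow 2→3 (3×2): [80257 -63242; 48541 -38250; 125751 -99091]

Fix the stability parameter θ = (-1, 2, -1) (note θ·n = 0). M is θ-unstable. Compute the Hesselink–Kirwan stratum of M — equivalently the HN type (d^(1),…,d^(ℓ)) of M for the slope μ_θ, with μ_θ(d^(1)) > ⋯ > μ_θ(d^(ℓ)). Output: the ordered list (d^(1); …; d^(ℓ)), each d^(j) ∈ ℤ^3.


Barcode: M ≅ I[1,3], I[2,3], I[3,3]. HN layers by μ_θ (2 steps, strictly decreasing):
  μ^(1)=1/2; μ^(2)=-1

((0, 2, 2); (1, 0, 1))


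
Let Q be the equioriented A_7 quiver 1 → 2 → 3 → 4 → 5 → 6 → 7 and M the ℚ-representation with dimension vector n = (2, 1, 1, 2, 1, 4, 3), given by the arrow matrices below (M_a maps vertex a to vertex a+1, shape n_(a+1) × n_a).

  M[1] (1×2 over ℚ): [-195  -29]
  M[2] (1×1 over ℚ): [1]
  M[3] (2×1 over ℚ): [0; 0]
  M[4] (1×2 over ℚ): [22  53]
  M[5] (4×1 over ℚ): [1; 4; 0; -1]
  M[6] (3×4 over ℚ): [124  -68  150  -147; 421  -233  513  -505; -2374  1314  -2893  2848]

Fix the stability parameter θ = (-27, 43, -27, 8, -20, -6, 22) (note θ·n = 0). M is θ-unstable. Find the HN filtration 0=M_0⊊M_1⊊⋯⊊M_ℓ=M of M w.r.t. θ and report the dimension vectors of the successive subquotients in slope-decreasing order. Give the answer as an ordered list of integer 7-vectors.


Barcode: M ≅ I[1,1], I[1,3], I[4,4], I[4,7], I[6,6], I[6,7]^2. HN layers by μ_θ (4 steps, strictly decreasing):
  μ^(1)=22; μ^(2)=8; μ^(3)=-6; μ^(4)=-27

((0, 0, 0, 0, 0, 0, 3); (0, 1, 1, 1, 0, 0, 0); (0, 0, 0, 1, 1, 4, 0); (2, 0, 0, 0, 0, 0, 0))


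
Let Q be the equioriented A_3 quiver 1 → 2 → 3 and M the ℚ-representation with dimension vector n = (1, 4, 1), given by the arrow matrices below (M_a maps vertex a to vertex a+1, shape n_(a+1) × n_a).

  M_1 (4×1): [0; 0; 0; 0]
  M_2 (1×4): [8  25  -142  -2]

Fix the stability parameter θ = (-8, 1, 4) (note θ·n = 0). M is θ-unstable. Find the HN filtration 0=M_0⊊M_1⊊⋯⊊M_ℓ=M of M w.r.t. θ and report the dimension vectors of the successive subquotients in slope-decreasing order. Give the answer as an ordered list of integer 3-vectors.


Barcode: M ≅ I[1,1], I[2,2]^3, I[2,3]. HN layers by μ_θ (3 steps, strictly decreasing):
  μ^(1)=4; μ^(2)=1; μ^(3)=-8

((0, 0, 1); (0, 4, 0); (1, 0, 0))


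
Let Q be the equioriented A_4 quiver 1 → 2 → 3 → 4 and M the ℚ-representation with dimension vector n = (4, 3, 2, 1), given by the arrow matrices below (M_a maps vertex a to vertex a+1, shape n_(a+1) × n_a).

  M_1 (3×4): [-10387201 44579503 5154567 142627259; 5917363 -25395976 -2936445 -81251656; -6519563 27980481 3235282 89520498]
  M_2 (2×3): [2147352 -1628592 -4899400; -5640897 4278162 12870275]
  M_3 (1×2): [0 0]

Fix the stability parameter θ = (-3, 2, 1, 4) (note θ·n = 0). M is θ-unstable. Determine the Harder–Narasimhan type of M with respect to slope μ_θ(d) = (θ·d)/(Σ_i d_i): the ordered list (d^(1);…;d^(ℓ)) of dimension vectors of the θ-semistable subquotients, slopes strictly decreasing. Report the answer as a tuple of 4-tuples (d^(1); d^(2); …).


Interval decomposition of M: I[1,1], I[1,2]^2, I[1,3], I[3,3], I[4,4].
HN type (ℓ=5): μ^(1)=4; μ^(2)=2; μ^(3)=3/2; μ^(4)=1; μ^(5)=-3

((0, 0, 0, 1); (0, 2, 0, 0); (0, 1, 1, 0); (0, 0, 1, 0); (4, 0, 0, 0))


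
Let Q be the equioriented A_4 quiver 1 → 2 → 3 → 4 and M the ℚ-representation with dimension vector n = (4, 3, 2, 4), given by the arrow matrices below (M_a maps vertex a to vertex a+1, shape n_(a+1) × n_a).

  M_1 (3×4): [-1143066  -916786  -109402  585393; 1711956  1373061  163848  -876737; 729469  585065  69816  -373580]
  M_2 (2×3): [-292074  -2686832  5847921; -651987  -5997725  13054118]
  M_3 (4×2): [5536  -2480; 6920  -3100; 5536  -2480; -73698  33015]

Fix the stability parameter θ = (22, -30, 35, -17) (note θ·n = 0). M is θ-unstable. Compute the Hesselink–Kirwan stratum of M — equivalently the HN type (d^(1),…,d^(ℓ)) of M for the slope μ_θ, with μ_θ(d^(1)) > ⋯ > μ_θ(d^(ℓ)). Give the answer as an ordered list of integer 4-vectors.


Via rank(M_{q-1}∘⋯∘M_p): M ≅ I[1,1], I[1,2], I[1,3], I[1,4], I[4,4]^3.
μ_θ-semistable layers: μ^(1)=35; μ^(2)=22; μ^(3)=9; μ^(4)=-4; μ^(5)=-17

((0, 0, 1, 0); (1, 0, 0, 0); (0, 0, 1, 1); (3, 3, 0, 0); (0, 0, 0, 3))


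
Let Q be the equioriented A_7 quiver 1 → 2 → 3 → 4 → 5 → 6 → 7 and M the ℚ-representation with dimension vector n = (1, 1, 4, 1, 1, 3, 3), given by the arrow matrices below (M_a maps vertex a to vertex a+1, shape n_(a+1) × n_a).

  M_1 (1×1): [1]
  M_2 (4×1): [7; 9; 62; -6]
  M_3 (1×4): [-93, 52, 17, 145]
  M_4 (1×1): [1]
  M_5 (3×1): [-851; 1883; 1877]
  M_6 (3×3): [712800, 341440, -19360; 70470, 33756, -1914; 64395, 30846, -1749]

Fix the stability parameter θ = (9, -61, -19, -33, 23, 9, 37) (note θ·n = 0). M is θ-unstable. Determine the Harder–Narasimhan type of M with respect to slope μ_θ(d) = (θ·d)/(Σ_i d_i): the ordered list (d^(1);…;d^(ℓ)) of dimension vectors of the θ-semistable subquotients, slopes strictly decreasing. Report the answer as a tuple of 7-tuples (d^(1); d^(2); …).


Interval decomposition of M: I[1,6], I[3,3]^3, I[6,6], I[6,7], I[7,7]^2.
HN type (ℓ=5): μ^(1)=37; μ^(2)=16; μ^(3)=9; μ^(4)=-19; μ^(5)=-26

((0, 0, 0, 0, 0, 0, 3); (0, 0, 0, 0, 1, 1, 0); (0, 0, 0, 0, 0, 2, 0); (0, 0, 3, 0, 0, 0, 0); (1, 1, 1, 1, 0, 0, 0))


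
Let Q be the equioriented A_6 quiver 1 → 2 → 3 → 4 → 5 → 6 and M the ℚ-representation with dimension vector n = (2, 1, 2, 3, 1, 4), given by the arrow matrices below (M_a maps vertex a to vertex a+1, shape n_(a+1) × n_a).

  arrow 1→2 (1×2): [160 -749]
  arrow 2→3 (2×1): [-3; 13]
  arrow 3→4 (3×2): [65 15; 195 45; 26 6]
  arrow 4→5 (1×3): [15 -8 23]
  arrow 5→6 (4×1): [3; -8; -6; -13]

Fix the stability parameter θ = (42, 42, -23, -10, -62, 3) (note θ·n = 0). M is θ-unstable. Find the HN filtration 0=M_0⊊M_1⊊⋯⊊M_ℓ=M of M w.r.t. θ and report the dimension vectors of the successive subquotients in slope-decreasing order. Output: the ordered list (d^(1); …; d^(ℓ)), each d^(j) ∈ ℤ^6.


Via rank(M_{q-1}∘⋯∘M_p): M ≅ I[1,1], I[1,3], I[3,6], I[4,4]^2, I[6,6]^3.
μ_θ-semistable layers: μ^(1)=42; μ^(2)=61/3; μ^(3)=3; μ^(4)=-10; μ^(5)=-95/3

((1, 0, 0, 0, 0, 0); (1, 1, 1, 0, 0, 0); (0, 0, 0, 0, 0, 4); (0, 0, 0, 2, 0, 0); (0, 0, 1, 1, 1, 0))


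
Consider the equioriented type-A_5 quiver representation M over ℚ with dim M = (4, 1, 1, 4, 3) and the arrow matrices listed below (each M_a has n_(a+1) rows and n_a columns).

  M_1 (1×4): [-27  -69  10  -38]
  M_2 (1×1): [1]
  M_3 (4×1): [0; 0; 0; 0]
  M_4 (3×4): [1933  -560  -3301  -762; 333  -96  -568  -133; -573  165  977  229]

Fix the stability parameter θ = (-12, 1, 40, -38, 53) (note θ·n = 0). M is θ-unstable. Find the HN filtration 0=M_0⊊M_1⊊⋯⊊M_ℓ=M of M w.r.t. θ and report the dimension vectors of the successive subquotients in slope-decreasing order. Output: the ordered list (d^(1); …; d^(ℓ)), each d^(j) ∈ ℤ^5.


Barcode: M ≅ I[1,1]^3, I[1,3], I[4,4], I[4,5]^3. HN layers by μ_θ (5 steps, strictly decreasing):
  μ^(1)=53; μ^(2)=40; μ^(3)=1; μ^(4)=-12; μ^(5)=-38

((0, 0, 0, 0, 3); (0, 0, 1, 0, 0); (0, 1, 0, 0, 0); (4, 0, 0, 0, 0); (0, 0, 0, 4, 0))


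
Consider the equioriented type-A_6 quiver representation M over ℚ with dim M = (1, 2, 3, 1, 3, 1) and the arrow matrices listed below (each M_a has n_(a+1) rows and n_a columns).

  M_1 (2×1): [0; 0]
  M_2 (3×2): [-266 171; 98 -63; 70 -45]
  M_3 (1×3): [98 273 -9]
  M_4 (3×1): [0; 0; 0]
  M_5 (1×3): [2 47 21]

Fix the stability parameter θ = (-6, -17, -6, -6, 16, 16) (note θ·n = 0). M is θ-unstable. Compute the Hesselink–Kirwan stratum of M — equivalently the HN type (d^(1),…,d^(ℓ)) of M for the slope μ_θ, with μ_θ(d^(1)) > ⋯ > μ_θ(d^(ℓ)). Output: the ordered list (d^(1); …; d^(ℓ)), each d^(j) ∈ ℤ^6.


Via rank(M_{q-1}∘⋯∘M_p): M ≅ I[1,1], I[2,2], I[2,4], I[3,3]^2, I[5,5]^2, I[5,6].
μ_θ-semistable layers: μ^(1)=16; μ^(2)=-6; μ^(3)=-17

((0, 0, 0, 0, 3, 1); (1, 0, 3, 1, 0, 0); (0, 2, 0, 0, 0, 0))


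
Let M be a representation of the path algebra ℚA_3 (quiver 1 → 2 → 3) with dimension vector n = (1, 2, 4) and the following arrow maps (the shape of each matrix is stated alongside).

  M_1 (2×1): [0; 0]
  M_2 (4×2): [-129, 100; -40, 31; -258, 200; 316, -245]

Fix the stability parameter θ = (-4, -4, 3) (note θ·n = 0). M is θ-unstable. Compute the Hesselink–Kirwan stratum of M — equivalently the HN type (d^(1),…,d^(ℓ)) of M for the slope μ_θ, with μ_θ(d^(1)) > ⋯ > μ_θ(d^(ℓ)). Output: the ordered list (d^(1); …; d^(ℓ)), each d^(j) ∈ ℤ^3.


Barcode: M ≅ I[1,1], I[2,3]^2, I[3,3]^2. HN layers by μ_θ (2 steps, strictly decreasing):
  μ^(1)=3; μ^(2)=-4

((0, 0, 4); (1, 2, 0))


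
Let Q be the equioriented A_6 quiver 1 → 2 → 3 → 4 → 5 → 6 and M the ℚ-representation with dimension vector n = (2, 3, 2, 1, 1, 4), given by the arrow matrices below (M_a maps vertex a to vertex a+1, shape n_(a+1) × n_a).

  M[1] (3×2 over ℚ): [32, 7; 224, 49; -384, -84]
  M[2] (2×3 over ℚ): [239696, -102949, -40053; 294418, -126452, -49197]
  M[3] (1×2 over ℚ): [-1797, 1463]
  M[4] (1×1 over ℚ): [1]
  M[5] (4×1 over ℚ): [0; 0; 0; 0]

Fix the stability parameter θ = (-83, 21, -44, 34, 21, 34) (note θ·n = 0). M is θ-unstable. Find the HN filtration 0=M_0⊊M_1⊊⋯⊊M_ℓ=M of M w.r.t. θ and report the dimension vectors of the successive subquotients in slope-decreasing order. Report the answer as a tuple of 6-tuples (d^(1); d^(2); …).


Barcode: M ≅ I[1,1], I[1,5], I[2,2], I[2,3], I[6,6]^4. HN layers by μ_θ (5 steps, strictly decreasing):
  μ^(1)=34; μ^(2)=55/2; μ^(3)=21; μ^(4)=-23/2; μ^(5)=-83

((0, 0, 0, 0, 0, 4); (0, 0, 0, 1, 1, 0); (0, 1, 0, 0, 0, 0); (0, 2, 2, 0, 0, 0); (2, 0, 0, 0, 0, 0))


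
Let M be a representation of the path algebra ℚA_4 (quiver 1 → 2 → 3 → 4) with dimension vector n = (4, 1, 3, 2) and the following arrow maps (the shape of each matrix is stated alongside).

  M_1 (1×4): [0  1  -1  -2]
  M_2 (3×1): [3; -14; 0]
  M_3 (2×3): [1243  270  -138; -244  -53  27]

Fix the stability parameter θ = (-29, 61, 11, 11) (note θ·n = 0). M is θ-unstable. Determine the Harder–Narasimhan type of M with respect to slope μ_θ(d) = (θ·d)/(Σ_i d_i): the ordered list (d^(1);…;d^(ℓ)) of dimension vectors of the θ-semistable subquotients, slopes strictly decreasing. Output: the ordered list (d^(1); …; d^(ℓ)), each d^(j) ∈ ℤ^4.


Interval decomposition of M: I[1,1]^3, I[1,4], I[3,3], I[3,4].
HN type (ℓ=3): μ^(1)=83/3; μ^(2)=11; μ^(3)=-29

((0, 1, 1, 1); (0, 0, 2, 1); (4, 0, 0, 0))


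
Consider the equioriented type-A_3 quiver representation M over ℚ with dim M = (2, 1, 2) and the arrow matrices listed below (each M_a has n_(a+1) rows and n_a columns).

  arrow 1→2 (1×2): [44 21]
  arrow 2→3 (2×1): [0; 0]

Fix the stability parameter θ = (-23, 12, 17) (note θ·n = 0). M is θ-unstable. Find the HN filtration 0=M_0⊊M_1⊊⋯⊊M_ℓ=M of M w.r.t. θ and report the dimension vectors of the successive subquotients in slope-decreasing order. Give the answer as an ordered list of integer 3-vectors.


Interval decomposition of M: I[1,1], I[1,2], I[3,3]^2.
HN type (ℓ=3): μ^(1)=17; μ^(2)=12; μ^(3)=-23

((0, 0, 2); (0, 1, 0); (2, 0, 0))


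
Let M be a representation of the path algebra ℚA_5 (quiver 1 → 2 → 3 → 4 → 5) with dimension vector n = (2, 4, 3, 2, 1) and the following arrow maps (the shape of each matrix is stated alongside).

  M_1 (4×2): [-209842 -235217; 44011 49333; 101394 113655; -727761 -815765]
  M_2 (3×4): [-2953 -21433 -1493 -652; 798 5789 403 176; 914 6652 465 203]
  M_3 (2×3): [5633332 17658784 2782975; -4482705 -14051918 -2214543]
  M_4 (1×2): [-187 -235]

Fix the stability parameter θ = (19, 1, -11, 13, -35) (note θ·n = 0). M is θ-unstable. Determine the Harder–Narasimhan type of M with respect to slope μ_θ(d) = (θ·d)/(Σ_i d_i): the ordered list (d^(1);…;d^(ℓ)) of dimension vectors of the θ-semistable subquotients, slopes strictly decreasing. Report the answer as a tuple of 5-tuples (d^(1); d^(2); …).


Interval decomposition of M: I[1,4], I[1,5], I[2,2], I[2,3].
HN type (ℓ=5): μ^(1)=13; μ^(2)=3; μ^(3)=1; μ^(4)=-13/5; μ^(5)=-5

((0, 0, 0, 1, 0); (1, 1, 1, 0, 0); (0, 1, 0, 0, 0); (1, 1, 1, 1, 1); (0, 1, 1, 0, 0))


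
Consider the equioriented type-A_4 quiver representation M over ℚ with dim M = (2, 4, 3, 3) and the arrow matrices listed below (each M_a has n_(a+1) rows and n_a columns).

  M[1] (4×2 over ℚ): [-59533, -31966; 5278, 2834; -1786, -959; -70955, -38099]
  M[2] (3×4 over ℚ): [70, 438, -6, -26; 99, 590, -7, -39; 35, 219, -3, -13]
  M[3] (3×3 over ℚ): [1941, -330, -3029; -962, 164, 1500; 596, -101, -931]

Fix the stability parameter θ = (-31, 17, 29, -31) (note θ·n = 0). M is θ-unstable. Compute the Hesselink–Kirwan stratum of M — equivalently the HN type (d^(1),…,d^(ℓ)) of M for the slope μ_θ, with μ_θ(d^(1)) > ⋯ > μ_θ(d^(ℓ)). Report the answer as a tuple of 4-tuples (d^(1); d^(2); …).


Barcode: M ≅ I[1,2]^2, I[2,4]^2, I[3,4]. HN layers by μ_θ (4 steps, strictly decreasing):
  μ^(1)=17; μ^(2)=5; μ^(3)=-1; μ^(4)=-31

((0, 2, 0, 0); (0, 2, 2, 2); (0, 0, 1, 1); (2, 0, 0, 0))


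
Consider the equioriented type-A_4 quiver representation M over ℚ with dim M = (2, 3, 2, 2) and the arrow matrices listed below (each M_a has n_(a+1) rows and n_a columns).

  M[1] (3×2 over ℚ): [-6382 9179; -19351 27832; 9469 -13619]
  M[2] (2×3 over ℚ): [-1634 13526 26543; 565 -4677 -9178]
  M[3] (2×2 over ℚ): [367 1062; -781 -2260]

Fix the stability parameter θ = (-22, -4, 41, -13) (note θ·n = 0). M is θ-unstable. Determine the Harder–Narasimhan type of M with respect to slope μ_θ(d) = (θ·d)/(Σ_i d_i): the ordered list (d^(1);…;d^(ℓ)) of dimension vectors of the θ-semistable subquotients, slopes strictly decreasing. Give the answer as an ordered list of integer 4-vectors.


Via rank(M_{q-1}∘⋯∘M_p): M ≅ I[1,4]^2, I[2,2].
μ_θ-semistable layers: μ^(1)=14; μ^(2)=-4; μ^(3)=-22

((0, 0, 2, 2); (0, 3, 0, 0); (2, 0, 0, 0))


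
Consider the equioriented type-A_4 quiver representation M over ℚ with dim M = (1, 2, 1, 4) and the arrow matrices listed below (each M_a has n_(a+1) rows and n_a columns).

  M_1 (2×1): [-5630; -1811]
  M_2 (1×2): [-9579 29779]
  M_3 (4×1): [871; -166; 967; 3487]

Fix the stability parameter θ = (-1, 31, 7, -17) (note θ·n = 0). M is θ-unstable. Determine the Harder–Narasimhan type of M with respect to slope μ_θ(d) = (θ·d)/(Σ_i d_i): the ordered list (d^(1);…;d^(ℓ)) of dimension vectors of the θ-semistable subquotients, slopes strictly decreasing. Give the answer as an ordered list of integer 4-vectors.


Interval decomposition of M: I[1,4], I[2,2], I[4,4]^3.
HN type (ℓ=4): μ^(1)=31; μ^(2)=7; μ^(3)=-1; μ^(4)=-17

((0, 1, 0, 0); (0, 1, 1, 1); (1, 0, 0, 0); (0, 0, 0, 3))


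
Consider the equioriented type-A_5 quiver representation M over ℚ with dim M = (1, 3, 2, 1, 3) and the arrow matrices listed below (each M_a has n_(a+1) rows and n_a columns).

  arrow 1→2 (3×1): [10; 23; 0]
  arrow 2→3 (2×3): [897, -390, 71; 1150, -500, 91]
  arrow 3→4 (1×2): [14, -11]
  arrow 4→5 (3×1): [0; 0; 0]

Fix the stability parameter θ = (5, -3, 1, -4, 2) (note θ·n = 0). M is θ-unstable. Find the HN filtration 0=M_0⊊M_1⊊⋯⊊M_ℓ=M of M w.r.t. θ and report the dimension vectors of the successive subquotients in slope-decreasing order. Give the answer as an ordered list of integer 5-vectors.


Interval decomposition of M: I[1,2], I[2,3], I[2,4], I[5,5]^3.
HN type (ℓ=4): μ^(1)=2; μ^(2)=1; μ^(3)=-3/2; μ^(4)=-3

((0, 0, 0, 0, 3); (1, 1, 1, 0, 0); (0, 0, 1, 1, 0); (0, 2, 0, 0, 0))


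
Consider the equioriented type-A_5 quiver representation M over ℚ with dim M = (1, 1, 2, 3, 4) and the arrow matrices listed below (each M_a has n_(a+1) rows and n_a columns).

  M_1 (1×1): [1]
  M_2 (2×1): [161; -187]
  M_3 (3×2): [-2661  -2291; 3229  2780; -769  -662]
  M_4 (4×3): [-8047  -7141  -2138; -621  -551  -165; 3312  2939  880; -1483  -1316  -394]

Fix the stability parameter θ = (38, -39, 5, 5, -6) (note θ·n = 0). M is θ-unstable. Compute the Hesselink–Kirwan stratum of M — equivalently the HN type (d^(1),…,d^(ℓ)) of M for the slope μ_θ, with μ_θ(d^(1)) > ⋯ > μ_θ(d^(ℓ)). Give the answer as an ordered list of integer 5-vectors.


Interval decomposition of M: I[1,5], I[3,5], I[4,5], I[5,5].
HN type (ℓ=3): μ^(1)=4/3; μ^(2)=-1/2; μ^(3)=-6

((0, 0, 2, 2, 2); (1, 1, 0, 1, 1); (0, 0, 0, 0, 1))


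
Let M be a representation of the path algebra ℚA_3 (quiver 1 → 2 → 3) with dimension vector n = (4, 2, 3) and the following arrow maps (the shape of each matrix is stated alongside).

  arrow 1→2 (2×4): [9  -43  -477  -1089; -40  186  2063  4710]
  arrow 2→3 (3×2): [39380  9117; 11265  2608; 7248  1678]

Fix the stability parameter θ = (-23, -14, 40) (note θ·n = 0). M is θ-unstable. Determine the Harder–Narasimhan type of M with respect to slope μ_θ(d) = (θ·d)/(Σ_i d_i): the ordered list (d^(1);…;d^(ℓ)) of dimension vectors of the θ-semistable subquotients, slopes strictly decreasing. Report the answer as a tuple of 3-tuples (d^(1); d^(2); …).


Barcode: M ≅ I[1,1]^2, I[1,3]^2, I[3,3]. HN layers by μ_θ (3 steps, strictly decreasing):
  μ^(1)=40; μ^(2)=-14; μ^(3)=-23

((0, 0, 3); (0, 2, 0); (4, 0, 0))


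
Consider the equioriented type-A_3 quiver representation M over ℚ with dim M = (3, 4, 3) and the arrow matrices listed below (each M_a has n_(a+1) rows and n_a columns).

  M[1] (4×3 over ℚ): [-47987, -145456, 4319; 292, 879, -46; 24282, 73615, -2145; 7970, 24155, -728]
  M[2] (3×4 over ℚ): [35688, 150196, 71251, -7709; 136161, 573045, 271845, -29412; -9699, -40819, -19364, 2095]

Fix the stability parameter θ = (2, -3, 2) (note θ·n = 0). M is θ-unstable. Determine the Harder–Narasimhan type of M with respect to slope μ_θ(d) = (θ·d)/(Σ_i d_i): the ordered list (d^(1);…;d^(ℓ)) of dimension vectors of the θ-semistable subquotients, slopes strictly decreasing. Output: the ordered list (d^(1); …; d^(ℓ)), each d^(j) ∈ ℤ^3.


Barcode: M ≅ I[1,2], I[1,3]^2, I[2,2], I[3,3]. HN layers by μ_θ (3 steps, strictly decreasing):
  μ^(1)=2; μ^(2)=-1/2; μ^(3)=-3

((0, 0, 3); (3, 3, 0); (0, 1, 0))


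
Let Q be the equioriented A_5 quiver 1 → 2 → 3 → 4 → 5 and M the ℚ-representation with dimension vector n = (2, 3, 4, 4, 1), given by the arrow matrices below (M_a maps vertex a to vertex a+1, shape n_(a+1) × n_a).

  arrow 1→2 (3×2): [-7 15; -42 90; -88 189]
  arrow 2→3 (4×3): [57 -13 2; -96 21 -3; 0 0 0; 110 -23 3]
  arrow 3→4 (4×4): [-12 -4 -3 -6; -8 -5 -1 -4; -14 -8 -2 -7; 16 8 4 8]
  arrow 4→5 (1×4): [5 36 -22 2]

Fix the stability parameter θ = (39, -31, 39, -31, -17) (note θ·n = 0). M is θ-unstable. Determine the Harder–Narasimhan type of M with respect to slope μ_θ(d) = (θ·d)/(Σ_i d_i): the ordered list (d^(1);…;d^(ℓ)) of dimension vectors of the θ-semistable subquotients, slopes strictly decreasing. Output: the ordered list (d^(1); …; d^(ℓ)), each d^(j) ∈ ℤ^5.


Via rank(M_{q-1}∘⋯∘M_p): M ≅ I[1,3], I[1,5], I[2,2], I[3,4]^2, I[4,4].
μ_θ-semistable layers: μ^(1)=39; μ^(2)=4; μ^(3)=-1/5; μ^(4)=-31

((0, 0, 1, 0, 0); (1, 1, 2, 2, 0); (1, 1, 1, 1, 1); (0, 1, 0, 1, 0))


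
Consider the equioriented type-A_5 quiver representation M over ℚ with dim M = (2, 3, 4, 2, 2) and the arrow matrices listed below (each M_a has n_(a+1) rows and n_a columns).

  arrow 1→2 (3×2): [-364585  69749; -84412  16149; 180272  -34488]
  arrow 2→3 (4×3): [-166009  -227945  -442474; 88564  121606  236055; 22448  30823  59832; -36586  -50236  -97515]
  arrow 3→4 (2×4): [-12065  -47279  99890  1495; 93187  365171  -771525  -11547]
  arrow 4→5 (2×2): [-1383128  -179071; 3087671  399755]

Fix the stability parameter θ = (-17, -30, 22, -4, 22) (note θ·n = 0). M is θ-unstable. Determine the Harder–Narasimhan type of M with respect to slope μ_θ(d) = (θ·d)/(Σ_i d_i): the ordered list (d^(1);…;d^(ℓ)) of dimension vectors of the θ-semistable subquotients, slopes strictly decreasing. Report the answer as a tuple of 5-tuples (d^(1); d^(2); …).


Via rank(M_{q-1}∘⋯∘M_p): M ≅ I[1,5]^2, I[2,3], I[3,3].
μ_θ-semistable layers: μ^(1)=22; μ^(2)=9; μ^(3)=-47/2; μ^(4)=-30

((0, 0, 2, 0, 2); (0, 0, 2, 2, 0); (2, 2, 0, 0, 0); (0, 1, 0, 0, 0))


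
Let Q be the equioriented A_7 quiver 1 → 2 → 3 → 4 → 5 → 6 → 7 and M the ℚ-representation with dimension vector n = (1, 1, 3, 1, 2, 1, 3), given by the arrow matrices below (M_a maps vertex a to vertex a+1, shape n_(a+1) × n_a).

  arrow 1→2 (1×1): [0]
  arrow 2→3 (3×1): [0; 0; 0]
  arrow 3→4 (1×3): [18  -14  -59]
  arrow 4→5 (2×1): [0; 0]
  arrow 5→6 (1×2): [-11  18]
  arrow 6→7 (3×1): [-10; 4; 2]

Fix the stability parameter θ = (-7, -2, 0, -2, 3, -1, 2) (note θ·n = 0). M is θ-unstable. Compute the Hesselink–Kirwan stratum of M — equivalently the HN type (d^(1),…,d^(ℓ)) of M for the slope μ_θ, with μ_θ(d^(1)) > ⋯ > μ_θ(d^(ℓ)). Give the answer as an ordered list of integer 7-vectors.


Interval decomposition of M: I[1,1], I[2,2], I[3,3]^2, I[3,4], I[5,5], I[5,7], I[7,7]^2.
HN type (ℓ=7): μ^(1)=3; μ^(2)=2; μ^(3)=1; μ^(4)=0; μ^(5)=-1; μ^(6)=-2; μ^(7)=-7

((0, 0, 0, 0, 1, 0, 0); (0, 0, 0, 0, 0, 0, 3); (0, 0, 0, 0, 1, 1, 0); (0, 0, 2, 0, 0, 0, 0); (0, 0, 1, 1, 0, 0, 0); (0, 1, 0, 0, 0, 0, 0); (1, 0, 0, 0, 0, 0, 0))


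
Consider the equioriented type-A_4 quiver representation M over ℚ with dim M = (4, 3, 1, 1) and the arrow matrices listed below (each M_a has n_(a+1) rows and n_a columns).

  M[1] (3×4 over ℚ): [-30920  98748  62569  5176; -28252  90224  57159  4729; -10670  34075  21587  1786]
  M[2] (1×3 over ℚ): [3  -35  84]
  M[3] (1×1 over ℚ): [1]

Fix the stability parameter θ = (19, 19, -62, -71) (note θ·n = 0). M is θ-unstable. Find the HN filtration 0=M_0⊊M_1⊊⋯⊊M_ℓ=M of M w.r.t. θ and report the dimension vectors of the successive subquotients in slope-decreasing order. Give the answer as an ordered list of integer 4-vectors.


Interval decomposition of M: I[1,1], I[1,2]^2, I[1,4].
HN type (ℓ=2): μ^(1)=19; μ^(2)=-95/4

((3, 2, 0, 0); (1, 1, 1, 1))
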